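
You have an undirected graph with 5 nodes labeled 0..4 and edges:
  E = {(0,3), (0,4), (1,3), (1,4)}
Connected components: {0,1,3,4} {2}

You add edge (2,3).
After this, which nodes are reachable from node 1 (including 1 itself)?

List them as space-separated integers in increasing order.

Answer: 0 1 2 3 4

Derivation:
Before: nodes reachable from 1: {0,1,3,4}
Adding (2,3): merges 1's component with another. Reachability grows.
After: nodes reachable from 1: {0,1,2,3,4}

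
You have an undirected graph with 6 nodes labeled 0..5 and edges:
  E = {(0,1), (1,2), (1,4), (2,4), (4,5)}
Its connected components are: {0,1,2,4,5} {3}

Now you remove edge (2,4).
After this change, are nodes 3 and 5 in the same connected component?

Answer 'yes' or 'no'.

Answer: no

Derivation:
Initial components: {0,1,2,4,5} {3}
Removing edge (2,4): not a bridge — component count unchanged at 2.
New components: {0,1,2,4,5} {3}
Are 3 and 5 in the same component? no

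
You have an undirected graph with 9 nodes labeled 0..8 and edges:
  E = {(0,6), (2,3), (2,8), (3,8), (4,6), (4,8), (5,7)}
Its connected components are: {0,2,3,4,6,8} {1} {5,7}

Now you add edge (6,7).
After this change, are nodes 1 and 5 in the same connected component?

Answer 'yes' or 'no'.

Initial components: {0,2,3,4,6,8} {1} {5,7}
Adding edge (6,7): merges {0,2,3,4,6,8} and {5,7}.
New components: {0,2,3,4,5,6,7,8} {1}
Are 1 and 5 in the same component? no

Answer: no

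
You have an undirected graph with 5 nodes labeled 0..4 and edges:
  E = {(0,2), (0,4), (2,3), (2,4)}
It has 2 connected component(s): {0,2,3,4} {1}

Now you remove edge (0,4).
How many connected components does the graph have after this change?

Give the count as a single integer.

Initial component count: 2
Remove (0,4): not a bridge. Count unchanged: 2.
  After removal, components: {0,2,3,4} {1}
New component count: 2

Answer: 2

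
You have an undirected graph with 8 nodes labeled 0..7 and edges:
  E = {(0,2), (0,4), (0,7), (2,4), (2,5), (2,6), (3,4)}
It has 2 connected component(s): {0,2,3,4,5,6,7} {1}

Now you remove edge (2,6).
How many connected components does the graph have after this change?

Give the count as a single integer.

Answer: 3

Derivation:
Initial component count: 2
Remove (2,6): it was a bridge. Count increases: 2 -> 3.
  After removal, components: {0,2,3,4,5,7} {1} {6}
New component count: 3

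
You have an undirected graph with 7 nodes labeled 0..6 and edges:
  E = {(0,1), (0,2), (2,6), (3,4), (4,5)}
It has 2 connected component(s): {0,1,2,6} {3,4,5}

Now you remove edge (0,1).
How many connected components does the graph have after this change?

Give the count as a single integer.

Initial component count: 2
Remove (0,1): it was a bridge. Count increases: 2 -> 3.
  After removal, components: {0,2,6} {1} {3,4,5}
New component count: 3

Answer: 3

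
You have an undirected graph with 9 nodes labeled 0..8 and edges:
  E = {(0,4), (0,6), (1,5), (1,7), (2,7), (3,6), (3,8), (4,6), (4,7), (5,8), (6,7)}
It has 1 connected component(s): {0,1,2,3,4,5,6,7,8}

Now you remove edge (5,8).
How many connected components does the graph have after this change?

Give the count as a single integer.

Initial component count: 1
Remove (5,8): not a bridge. Count unchanged: 1.
  After removal, components: {0,1,2,3,4,5,6,7,8}
New component count: 1

Answer: 1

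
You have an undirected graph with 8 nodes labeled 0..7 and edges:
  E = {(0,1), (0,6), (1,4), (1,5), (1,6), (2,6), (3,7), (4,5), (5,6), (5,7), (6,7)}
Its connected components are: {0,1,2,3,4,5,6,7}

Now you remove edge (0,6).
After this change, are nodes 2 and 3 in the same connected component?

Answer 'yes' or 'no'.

Answer: yes

Derivation:
Initial components: {0,1,2,3,4,5,6,7}
Removing edge (0,6): not a bridge — component count unchanged at 1.
New components: {0,1,2,3,4,5,6,7}
Are 2 and 3 in the same component? yes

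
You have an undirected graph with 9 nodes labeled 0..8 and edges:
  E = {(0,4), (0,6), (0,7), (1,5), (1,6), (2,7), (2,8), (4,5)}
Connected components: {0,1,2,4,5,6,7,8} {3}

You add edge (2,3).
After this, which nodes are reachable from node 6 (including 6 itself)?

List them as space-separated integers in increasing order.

Answer: 0 1 2 3 4 5 6 7 8

Derivation:
Before: nodes reachable from 6: {0,1,2,4,5,6,7,8}
Adding (2,3): merges 6's component with another. Reachability grows.
After: nodes reachable from 6: {0,1,2,3,4,5,6,7,8}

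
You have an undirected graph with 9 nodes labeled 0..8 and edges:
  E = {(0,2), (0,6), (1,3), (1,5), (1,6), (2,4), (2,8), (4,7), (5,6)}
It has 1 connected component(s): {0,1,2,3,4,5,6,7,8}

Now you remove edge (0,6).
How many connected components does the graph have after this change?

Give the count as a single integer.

Answer: 2

Derivation:
Initial component count: 1
Remove (0,6): it was a bridge. Count increases: 1 -> 2.
  After removal, components: {0,2,4,7,8} {1,3,5,6}
New component count: 2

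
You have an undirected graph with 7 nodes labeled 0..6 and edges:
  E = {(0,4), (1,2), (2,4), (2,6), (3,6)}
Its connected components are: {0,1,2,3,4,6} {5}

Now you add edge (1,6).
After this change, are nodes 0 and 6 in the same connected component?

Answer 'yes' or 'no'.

Initial components: {0,1,2,3,4,6} {5}
Adding edge (1,6): both already in same component {0,1,2,3,4,6}. No change.
New components: {0,1,2,3,4,6} {5}
Are 0 and 6 in the same component? yes

Answer: yes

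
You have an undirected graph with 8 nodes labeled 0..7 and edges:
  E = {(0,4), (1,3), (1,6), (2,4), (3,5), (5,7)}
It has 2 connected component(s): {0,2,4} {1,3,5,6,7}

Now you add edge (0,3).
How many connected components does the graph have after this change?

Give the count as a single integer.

Initial component count: 2
Add (0,3): merges two components. Count decreases: 2 -> 1.
New component count: 1

Answer: 1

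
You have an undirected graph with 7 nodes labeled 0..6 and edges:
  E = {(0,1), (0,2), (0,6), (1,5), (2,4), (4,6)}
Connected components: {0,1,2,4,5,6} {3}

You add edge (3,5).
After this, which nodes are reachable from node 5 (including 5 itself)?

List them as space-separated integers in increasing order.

Answer: 0 1 2 3 4 5 6

Derivation:
Before: nodes reachable from 5: {0,1,2,4,5,6}
Adding (3,5): merges 5's component with another. Reachability grows.
After: nodes reachable from 5: {0,1,2,3,4,5,6}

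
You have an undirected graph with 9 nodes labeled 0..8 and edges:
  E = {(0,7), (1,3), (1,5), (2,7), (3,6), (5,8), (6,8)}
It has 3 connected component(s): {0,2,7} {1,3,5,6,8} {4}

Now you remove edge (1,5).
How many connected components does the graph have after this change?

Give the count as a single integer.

Answer: 3

Derivation:
Initial component count: 3
Remove (1,5): not a bridge. Count unchanged: 3.
  After removal, components: {0,2,7} {1,3,5,6,8} {4}
New component count: 3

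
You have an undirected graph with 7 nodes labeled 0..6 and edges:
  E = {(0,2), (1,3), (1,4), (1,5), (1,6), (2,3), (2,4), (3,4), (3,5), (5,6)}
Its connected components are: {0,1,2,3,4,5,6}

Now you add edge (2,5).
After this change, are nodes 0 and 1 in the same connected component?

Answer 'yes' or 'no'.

Answer: yes

Derivation:
Initial components: {0,1,2,3,4,5,6}
Adding edge (2,5): both already in same component {0,1,2,3,4,5,6}. No change.
New components: {0,1,2,3,4,5,6}
Are 0 and 1 in the same component? yes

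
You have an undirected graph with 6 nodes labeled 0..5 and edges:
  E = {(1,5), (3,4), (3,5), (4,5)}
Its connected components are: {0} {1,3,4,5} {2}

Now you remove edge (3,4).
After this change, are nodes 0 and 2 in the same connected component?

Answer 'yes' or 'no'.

Initial components: {0} {1,3,4,5} {2}
Removing edge (3,4): not a bridge — component count unchanged at 3.
New components: {0} {1,3,4,5} {2}
Are 0 and 2 in the same component? no

Answer: no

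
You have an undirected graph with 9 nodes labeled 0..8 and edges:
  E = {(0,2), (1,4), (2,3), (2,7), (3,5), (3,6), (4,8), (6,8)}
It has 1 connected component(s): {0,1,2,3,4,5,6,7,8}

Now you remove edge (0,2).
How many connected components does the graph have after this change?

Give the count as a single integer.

Initial component count: 1
Remove (0,2): it was a bridge. Count increases: 1 -> 2.
  After removal, components: {0} {1,2,3,4,5,6,7,8}
New component count: 2

Answer: 2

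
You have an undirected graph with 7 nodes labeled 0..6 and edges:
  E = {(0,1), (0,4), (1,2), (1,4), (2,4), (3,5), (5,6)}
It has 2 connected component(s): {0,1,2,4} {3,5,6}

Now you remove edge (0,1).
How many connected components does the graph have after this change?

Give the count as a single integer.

Answer: 2

Derivation:
Initial component count: 2
Remove (0,1): not a bridge. Count unchanged: 2.
  After removal, components: {0,1,2,4} {3,5,6}
New component count: 2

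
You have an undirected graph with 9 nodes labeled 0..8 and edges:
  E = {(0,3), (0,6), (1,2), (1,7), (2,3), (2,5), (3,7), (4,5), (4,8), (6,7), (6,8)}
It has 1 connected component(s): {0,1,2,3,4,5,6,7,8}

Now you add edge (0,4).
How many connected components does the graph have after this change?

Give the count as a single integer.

Answer: 1

Derivation:
Initial component count: 1
Add (0,4): endpoints already in same component. Count unchanged: 1.
New component count: 1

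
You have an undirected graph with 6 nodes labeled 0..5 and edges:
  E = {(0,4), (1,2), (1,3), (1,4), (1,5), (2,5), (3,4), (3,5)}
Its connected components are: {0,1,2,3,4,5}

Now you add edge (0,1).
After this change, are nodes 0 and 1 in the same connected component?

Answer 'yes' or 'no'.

Answer: yes

Derivation:
Initial components: {0,1,2,3,4,5}
Adding edge (0,1): both already in same component {0,1,2,3,4,5}. No change.
New components: {0,1,2,3,4,5}
Are 0 and 1 in the same component? yes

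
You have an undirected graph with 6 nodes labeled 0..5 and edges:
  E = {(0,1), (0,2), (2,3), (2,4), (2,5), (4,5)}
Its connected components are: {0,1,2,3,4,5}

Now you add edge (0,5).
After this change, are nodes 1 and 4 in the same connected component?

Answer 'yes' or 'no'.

Initial components: {0,1,2,3,4,5}
Adding edge (0,5): both already in same component {0,1,2,3,4,5}. No change.
New components: {0,1,2,3,4,5}
Are 1 and 4 in the same component? yes

Answer: yes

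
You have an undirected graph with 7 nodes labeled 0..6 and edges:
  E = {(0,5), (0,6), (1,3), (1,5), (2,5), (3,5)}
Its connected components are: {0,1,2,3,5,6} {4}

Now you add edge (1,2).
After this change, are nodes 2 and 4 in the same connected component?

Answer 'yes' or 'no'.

Initial components: {0,1,2,3,5,6} {4}
Adding edge (1,2): both already in same component {0,1,2,3,5,6}. No change.
New components: {0,1,2,3,5,6} {4}
Are 2 and 4 in the same component? no

Answer: no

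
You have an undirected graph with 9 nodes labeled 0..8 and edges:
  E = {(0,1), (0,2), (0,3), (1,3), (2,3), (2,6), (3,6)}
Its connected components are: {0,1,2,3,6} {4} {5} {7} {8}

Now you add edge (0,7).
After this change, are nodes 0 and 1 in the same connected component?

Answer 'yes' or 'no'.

Answer: yes

Derivation:
Initial components: {0,1,2,3,6} {4} {5} {7} {8}
Adding edge (0,7): merges {0,1,2,3,6} and {7}.
New components: {0,1,2,3,6,7} {4} {5} {8}
Are 0 and 1 in the same component? yes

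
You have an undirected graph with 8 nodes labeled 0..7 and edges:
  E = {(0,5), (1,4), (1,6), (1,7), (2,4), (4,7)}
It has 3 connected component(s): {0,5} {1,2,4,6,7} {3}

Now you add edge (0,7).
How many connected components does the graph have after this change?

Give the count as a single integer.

Answer: 2

Derivation:
Initial component count: 3
Add (0,7): merges two components. Count decreases: 3 -> 2.
New component count: 2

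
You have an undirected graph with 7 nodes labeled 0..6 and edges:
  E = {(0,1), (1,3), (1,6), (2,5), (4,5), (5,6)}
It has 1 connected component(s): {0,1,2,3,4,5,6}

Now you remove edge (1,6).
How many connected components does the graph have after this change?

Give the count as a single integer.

Initial component count: 1
Remove (1,6): it was a bridge. Count increases: 1 -> 2.
  After removal, components: {0,1,3} {2,4,5,6}
New component count: 2

Answer: 2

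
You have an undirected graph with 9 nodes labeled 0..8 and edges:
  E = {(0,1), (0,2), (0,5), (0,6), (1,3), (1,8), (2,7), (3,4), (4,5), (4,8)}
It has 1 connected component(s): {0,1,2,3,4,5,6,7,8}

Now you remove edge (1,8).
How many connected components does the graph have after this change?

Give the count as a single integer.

Answer: 1

Derivation:
Initial component count: 1
Remove (1,8): not a bridge. Count unchanged: 1.
  After removal, components: {0,1,2,3,4,5,6,7,8}
New component count: 1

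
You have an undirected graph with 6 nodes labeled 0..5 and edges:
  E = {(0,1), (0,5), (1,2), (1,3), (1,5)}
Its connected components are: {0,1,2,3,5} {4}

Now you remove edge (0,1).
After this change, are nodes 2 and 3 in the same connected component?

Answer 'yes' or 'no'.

Initial components: {0,1,2,3,5} {4}
Removing edge (0,1): not a bridge — component count unchanged at 2.
New components: {0,1,2,3,5} {4}
Are 2 and 3 in the same component? yes

Answer: yes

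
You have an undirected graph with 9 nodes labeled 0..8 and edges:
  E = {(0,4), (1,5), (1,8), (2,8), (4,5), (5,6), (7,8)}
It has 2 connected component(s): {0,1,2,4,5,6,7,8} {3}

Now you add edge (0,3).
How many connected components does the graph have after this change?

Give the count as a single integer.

Initial component count: 2
Add (0,3): merges two components. Count decreases: 2 -> 1.
New component count: 1

Answer: 1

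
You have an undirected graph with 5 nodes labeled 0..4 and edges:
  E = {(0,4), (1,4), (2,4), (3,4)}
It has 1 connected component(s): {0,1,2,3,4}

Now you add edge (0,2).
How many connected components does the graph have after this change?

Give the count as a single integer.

Initial component count: 1
Add (0,2): endpoints already in same component. Count unchanged: 1.
New component count: 1

Answer: 1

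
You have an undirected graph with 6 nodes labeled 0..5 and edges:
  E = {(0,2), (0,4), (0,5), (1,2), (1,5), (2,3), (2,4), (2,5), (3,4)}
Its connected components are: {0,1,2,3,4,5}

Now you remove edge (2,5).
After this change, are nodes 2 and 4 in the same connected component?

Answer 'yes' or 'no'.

Initial components: {0,1,2,3,4,5}
Removing edge (2,5): not a bridge — component count unchanged at 1.
New components: {0,1,2,3,4,5}
Are 2 and 4 in the same component? yes

Answer: yes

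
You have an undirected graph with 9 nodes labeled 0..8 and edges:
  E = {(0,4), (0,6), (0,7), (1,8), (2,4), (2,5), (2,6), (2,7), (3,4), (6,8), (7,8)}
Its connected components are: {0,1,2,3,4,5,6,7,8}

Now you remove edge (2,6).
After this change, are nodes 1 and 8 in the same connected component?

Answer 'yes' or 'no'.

Answer: yes

Derivation:
Initial components: {0,1,2,3,4,5,6,7,8}
Removing edge (2,6): not a bridge — component count unchanged at 1.
New components: {0,1,2,3,4,5,6,7,8}
Are 1 and 8 in the same component? yes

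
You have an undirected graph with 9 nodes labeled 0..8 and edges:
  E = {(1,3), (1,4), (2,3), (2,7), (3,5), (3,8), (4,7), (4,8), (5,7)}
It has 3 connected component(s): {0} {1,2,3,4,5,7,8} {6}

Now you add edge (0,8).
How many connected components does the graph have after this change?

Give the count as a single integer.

Initial component count: 3
Add (0,8): merges two components. Count decreases: 3 -> 2.
New component count: 2

Answer: 2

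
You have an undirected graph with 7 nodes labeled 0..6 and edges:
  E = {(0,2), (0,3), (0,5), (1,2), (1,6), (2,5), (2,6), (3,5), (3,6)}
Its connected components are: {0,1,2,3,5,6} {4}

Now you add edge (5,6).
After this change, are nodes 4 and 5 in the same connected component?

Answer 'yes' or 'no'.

Initial components: {0,1,2,3,5,6} {4}
Adding edge (5,6): both already in same component {0,1,2,3,5,6}. No change.
New components: {0,1,2,3,5,6} {4}
Are 4 and 5 in the same component? no

Answer: no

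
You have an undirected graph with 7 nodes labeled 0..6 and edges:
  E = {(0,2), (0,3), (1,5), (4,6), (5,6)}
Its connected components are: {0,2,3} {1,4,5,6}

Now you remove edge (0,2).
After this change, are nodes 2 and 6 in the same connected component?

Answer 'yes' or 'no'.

Answer: no

Derivation:
Initial components: {0,2,3} {1,4,5,6}
Removing edge (0,2): it was a bridge — component count 2 -> 3.
New components: {0,3} {1,4,5,6} {2}
Are 2 and 6 in the same component? no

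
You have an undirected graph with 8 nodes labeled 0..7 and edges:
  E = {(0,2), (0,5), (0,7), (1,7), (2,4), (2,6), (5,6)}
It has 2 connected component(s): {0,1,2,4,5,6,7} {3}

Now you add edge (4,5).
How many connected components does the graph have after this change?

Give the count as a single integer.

Answer: 2

Derivation:
Initial component count: 2
Add (4,5): endpoints already in same component. Count unchanged: 2.
New component count: 2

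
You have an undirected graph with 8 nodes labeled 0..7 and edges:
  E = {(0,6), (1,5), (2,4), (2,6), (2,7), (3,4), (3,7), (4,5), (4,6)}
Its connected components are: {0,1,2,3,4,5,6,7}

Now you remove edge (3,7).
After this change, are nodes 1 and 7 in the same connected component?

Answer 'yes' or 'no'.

Answer: yes

Derivation:
Initial components: {0,1,2,3,4,5,6,7}
Removing edge (3,7): not a bridge — component count unchanged at 1.
New components: {0,1,2,3,4,5,6,7}
Are 1 and 7 in the same component? yes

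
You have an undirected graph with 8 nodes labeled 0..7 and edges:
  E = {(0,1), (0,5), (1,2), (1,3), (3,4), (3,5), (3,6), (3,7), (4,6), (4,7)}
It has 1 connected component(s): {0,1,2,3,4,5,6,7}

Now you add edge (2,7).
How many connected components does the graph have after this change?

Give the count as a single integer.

Answer: 1

Derivation:
Initial component count: 1
Add (2,7): endpoints already in same component. Count unchanged: 1.
New component count: 1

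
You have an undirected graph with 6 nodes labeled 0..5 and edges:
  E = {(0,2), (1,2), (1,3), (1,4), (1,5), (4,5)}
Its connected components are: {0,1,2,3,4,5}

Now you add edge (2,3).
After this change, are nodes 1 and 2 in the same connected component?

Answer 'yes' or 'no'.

Answer: yes

Derivation:
Initial components: {0,1,2,3,4,5}
Adding edge (2,3): both already in same component {0,1,2,3,4,5}. No change.
New components: {0,1,2,3,4,5}
Are 1 and 2 in the same component? yes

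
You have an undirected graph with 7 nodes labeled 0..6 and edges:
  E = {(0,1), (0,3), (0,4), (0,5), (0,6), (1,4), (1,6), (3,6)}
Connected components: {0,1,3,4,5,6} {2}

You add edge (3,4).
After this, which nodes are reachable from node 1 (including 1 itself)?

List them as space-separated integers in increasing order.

Answer: 0 1 3 4 5 6

Derivation:
Before: nodes reachable from 1: {0,1,3,4,5,6}
Adding (3,4): both endpoints already in same component. Reachability from 1 unchanged.
After: nodes reachable from 1: {0,1,3,4,5,6}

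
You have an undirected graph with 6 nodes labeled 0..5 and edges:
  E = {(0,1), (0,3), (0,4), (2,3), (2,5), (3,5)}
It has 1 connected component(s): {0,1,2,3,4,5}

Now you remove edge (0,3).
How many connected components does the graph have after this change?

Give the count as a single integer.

Answer: 2

Derivation:
Initial component count: 1
Remove (0,3): it was a bridge. Count increases: 1 -> 2.
  After removal, components: {0,1,4} {2,3,5}
New component count: 2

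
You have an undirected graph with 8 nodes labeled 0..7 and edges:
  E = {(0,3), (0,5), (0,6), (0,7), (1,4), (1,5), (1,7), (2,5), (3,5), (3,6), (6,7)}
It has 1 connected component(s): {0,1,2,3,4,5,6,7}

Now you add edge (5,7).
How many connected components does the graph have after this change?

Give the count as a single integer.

Answer: 1

Derivation:
Initial component count: 1
Add (5,7): endpoints already in same component. Count unchanged: 1.
New component count: 1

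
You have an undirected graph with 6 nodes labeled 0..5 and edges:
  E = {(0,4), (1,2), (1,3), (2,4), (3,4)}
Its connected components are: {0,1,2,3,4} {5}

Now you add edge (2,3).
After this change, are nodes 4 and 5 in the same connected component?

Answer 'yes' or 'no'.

Initial components: {0,1,2,3,4} {5}
Adding edge (2,3): both already in same component {0,1,2,3,4}. No change.
New components: {0,1,2,3,4} {5}
Are 4 and 5 in the same component? no

Answer: no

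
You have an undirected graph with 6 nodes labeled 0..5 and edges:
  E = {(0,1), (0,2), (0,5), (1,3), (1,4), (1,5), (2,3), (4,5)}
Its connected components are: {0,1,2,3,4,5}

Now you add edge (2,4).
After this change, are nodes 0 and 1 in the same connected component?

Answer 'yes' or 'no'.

Initial components: {0,1,2,3,4,5}
Adding edge (2,4): both already in same component {0,1,2,3,4,5}. No change.
New components: {0,1,2,3,4,5}
Are 0 and 1 in the same component? yes

Answer: yes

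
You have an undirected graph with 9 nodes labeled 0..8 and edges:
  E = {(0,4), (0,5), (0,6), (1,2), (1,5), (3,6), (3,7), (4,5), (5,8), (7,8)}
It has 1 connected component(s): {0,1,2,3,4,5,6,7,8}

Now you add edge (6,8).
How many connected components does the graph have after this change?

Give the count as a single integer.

Answer: 1

Derivation:
Initial component count: 1
Add (6,8): endpoints already in same component. Count unchanged: 1.
New component count: 1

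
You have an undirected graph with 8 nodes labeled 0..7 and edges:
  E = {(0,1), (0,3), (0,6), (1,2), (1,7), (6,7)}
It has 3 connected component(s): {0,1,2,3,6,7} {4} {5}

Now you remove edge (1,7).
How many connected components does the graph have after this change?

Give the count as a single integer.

Answer: 3

Derivation:
Initial component count: 3
Remove (1,7): not a bridge. Count unchanged: 3.
  After removal, components: {0,1,2,3,6,7} {4} {5}
New component count: 3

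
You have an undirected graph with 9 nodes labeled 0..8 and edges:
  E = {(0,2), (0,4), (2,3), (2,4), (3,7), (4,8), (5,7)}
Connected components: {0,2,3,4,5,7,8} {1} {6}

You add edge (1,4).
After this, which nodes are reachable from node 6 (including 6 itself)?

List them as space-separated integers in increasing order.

Before: nodes reachable from 6: {6}
Adding (1,4): merges two components, but neither contains 6. Reachability from 6 unchanged.
After: nodes reachable from 6: {6}

Answer: 6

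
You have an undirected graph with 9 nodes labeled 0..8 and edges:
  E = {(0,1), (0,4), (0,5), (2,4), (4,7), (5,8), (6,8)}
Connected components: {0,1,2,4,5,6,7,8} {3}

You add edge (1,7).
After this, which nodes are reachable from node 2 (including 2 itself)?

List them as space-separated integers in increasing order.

Before: nodes reachable from 2: {0,1,2,4,5,6,7,8}
Adding (1,7): both endpoints already in same component. Reachability from 2 unchanged.
After: nodes reachable from 2: {0,1,2,4,5,6,7,8}

Answer: 0 1 2 4 5 6 7 8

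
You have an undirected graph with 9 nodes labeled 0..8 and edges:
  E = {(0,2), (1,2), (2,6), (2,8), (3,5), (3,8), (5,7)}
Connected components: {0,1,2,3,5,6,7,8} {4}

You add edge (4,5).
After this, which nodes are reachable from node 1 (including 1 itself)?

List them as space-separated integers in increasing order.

Answer: 0 1 2 3 4 5 6 7 8

Derivation:
Before: nodes reachable from 1: {0,1,2,3,5,6,7,8}
Adding (4,5): merges 1's component with another. Reachability grows.
After: nodes reachable from 1: {0,1,2,3,4,5,6,7,8}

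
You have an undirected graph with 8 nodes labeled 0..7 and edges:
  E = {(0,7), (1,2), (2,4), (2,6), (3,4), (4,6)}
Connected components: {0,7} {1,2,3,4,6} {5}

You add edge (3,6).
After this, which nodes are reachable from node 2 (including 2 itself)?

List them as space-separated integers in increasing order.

Answer: 1 2 3 4 6

Derivation:
Before: nodes reachable from 2: {1,2,3,4,6}
Adding (3,6): both endpoints already in same component. Reachability from 2 unchanged.
After: nodes reachable from 2: {1,2,3,4,6}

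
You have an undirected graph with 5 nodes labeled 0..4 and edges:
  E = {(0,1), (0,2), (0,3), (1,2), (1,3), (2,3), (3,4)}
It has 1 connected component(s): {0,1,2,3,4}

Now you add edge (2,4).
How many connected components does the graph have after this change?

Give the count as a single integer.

Answer: 1

Derivation:
Initial component count: 1
Add (2,4): endpoints already in same component. Count unchanged: 1.
New component count: 1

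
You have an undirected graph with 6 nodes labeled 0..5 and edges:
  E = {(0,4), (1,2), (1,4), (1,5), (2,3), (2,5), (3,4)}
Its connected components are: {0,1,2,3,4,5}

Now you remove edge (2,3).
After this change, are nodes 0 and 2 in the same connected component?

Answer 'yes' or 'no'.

Initial components: {0,1,2,3,4,5}
Removing edge (2,3): not a bridge — component count unchanged at 1.
New components: {0,1,2,3,4,5}
Are 0 and 2 in the same component? yes

Answer: yes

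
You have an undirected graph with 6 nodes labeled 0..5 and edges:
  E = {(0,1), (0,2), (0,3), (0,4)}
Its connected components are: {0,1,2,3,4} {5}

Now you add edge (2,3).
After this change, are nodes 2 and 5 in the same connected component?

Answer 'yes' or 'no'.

Initial components: {0,1,2,3,4} {5}
Adding edge (2,3): both already in same component {0,1,2,3,4}. No change.
New components: {0,1,2,3,4} {5}
Are 2 and 5 in the same component? no

Answer: no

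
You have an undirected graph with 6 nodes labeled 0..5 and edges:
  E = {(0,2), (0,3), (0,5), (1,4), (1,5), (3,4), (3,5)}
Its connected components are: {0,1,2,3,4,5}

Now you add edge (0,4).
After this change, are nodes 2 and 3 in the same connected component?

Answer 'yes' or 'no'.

Answer: yes

Derivation:
Initial components: {0,1,2,3,4,5}
Adding edge (0,4): both already in same component {0,1,2,3,4,5}. No change.
New components: {0,1,2,3,4,5}
Are 2 and 3 in the same component? yes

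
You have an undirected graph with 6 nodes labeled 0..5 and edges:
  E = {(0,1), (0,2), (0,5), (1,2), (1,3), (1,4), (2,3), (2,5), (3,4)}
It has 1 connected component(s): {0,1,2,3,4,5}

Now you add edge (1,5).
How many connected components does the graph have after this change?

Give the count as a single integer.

Answer: 1

Derivation:
Initial component count: 1
Add (1,5): endpoints already in same component. Count unchanged: 1.
New component count: 1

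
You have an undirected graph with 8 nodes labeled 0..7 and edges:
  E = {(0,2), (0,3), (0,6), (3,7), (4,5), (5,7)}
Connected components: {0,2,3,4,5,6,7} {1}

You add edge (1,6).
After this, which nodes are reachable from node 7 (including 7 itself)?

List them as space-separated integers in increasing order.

Answer: 0 1 2 3 4 5 6 7

Derivation:
Before: nodes reachable from 7: {0,2,3,4,5,6,7}
Adding (1,6): merges 7's component with another. Reachability grows.
After: nodes reachable from 7: {0,1,2,3,4,5,6,7}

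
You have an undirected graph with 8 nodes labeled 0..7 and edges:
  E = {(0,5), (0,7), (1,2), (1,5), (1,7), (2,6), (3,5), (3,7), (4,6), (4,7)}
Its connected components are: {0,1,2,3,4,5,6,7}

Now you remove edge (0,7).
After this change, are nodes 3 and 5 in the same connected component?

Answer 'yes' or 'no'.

Answer: yes

Derivation:
Initial components: {0,1,2,3,4,5,6,7}
Removing edge (0,7): not a bridge — component count unchanged at 1.
New components: {0,1,2,3,4,5,6,7}
Are 3 and 5 in the same component? yes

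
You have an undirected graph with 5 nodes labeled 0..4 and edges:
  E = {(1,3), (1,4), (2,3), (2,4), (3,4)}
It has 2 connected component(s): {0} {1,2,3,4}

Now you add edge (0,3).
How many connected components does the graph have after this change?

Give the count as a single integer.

Answer: 1

Derivation:
Initial component count: 2
Add (0,3): merges two components. Count decreases: 2 -> 1.
New component count: 1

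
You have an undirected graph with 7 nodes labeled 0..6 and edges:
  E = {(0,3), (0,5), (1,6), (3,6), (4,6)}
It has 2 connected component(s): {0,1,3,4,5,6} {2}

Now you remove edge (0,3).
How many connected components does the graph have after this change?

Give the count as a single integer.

Answer: 3

Derivation:
Initial component count: 2
Remove (0,3): it was a bridge. Count increases: 2 -> 3.
  After removal, components: {0,5} {1,3,4,6} {2}
New component count: 3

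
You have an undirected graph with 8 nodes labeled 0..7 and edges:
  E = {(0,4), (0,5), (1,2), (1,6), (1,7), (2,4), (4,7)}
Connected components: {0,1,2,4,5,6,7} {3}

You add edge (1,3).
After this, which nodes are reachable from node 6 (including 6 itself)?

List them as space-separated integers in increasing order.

Answer: 0 1 2 3 4 5 6 7

Derivation:
Before: nodes reachable from 6: {0,1,2,4,5,6,7}
Adding (1,3): merges 6's component with another. Reachability grows.
After: nodes reachable from 6: {0,1,2,3,4,5,6,7}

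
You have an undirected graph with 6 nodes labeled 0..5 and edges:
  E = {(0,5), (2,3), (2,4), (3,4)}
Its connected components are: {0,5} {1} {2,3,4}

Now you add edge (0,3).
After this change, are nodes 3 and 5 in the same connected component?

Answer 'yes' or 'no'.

Initial components: {0,5} {1} {2,3,4}
Adding edge (0,3): merges {0,5} and {2,3,4}.
New components: {0,2,3,4,5} {1}
Are 3 and 5 in the same component? yes

Answer: yes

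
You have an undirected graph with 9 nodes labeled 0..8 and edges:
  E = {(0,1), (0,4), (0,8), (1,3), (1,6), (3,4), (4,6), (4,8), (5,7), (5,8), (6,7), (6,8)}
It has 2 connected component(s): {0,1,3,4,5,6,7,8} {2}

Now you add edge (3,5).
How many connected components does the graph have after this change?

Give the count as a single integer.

Initial component count: 2
Add (3,5): endpoints already in same component. Count unchanged: 2.
New component count: 2

Answer: 2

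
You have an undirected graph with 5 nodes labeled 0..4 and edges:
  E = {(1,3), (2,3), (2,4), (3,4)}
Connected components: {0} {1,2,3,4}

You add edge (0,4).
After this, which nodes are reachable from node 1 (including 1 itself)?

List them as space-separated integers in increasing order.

Before: nodes reachable from 1: {1,2,3,4}
Adding (0,4): merges 1's component with another. Reachability grows.
After: nodes reachable from 1: {0,1,2,3,4}

Answer: 0 1 2 3 4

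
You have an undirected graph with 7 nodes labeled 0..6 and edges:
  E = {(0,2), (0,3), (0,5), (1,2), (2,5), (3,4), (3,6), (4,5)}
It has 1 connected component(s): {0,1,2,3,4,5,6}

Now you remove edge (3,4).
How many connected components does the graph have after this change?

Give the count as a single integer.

Answer: 1

Derivation:
Initial component count: 1
Remove (3,4): not a bridge. Count unchanged: 1.
  After removal, components: {0,1,2,3,4,5,6}
New component count: 1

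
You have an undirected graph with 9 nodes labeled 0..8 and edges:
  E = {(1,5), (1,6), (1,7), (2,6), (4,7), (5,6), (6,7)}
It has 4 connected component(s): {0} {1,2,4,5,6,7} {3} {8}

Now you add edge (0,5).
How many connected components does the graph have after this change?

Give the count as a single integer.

Initial component count: 4
Add (0,5): merges two components. Count decreases: 4 -> 3.
New component count: 3

Answer: 3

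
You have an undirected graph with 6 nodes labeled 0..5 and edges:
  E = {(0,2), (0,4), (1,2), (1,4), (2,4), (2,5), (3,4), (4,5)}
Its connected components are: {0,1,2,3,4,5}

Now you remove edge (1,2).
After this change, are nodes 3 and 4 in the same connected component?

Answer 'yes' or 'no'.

Initial components: {0,1,2,3,4,5}
Removing edge (1,2): not a bridge — component count unchanged at 1.
New components: {0,1,2,3,4,5}
Are 3 and 4 in the same component? yes

Answer: yes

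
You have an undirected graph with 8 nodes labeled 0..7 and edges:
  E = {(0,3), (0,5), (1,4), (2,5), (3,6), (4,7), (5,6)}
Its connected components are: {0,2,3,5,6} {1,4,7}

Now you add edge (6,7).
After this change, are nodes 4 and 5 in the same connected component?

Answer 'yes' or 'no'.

Initial components: {0,2,3,5,6} {1,4,7}
Adding edge (6,7): merges {0,2,3,5,6} and {1,4,7}.
New components: {0,1,2,3,4,5,6,7}
Are 4 and 5 in the same component? yes

Answer: yes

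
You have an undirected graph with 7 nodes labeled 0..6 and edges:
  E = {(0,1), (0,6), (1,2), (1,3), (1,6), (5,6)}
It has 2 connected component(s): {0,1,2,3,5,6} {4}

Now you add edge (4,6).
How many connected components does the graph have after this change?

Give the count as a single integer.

Initial component count: 2
Add (4,6): merges two components. Count decreases: 2 -> 1.
New component count: 1

Answer: 1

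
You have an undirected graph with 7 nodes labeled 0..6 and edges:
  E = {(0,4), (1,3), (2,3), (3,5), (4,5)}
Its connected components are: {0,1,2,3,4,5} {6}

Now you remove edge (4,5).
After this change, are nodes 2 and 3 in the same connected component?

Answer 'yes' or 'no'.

Initial components: {0,1,2,3,4,5} {6}
Removing edge (4,5): it was a bridge — component count 2 -> 3.
New components: {0,4} {1,2,3,5} {6}
Are 2 and 3 in the same component? yes

Answer: yes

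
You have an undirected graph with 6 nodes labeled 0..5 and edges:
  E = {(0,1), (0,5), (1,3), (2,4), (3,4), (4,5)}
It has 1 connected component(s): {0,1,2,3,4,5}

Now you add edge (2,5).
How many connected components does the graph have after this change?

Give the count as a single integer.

Initial component count: 1
Add (2,5): endpoints already in same component. Count unchanged: 1.
New component count: 1

Answer: 1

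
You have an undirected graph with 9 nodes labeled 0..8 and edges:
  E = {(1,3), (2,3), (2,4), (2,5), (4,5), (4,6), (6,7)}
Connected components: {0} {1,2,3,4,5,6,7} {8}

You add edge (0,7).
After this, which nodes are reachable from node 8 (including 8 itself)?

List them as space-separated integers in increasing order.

Before: nodes reachable from 8: {8}
Adding (0,7): merges two components, but neither contains 8. Reachability from 8 unchanged.
After: nodes reachable from 8: {8}

Answer: 8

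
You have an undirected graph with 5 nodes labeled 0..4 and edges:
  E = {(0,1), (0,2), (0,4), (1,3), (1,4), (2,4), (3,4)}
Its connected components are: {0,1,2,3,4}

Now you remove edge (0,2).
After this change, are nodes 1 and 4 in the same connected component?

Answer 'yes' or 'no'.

Initial components: {0,1,2,3,4}
Removing edge (0,2): not a bridge — component count unchanged at 1.
New components: {0,1,2,3,4}
Are 1 and 4 in the same component? yes

Answer: yes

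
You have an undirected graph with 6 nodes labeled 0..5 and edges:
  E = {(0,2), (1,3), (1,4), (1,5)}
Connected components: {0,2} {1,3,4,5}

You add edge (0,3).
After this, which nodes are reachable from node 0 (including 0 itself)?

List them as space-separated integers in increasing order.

Before: nodes reachable from 0: {0,2}
Adding (0,3): merges 0's component with another. Reachability grows.
After: nodes reachable from 0: {0,1,2,3,4,5}

Answer: 0 1 2 3 4 5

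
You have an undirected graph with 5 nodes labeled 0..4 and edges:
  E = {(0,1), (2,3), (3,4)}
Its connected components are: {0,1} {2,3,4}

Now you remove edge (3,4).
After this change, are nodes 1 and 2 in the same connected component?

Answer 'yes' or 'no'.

Answer: no

Derivation:
Initial components: {0,1} {2,3,4}
Removing edge (3,4): it was a bridge — component count 2 -> 3.
New components: {0,1} {2,3} {4}
Are 1 and 2 in the same component? no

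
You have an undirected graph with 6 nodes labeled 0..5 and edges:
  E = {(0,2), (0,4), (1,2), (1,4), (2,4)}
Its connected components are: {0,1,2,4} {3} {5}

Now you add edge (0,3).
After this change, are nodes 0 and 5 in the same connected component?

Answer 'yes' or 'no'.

Answer: no

Derivation:
Initial components: {0,1,2,4} {3} {5}
Adding edge (0,3): merges {0,1,2,4} and {3}.
New components: {0,1,2,3,4} {5}
Are 0 and 5 in the same component? no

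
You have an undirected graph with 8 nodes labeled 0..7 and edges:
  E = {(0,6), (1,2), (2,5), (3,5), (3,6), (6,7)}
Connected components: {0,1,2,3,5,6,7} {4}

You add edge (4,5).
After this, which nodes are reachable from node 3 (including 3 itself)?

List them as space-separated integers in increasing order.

Before: nodes reachable from 3: {0,1,2,3,5,6,7}
Adding (4,5): merges 3's component with another. Reachability grows.
After: nodes reachable from 3: {0,1,2,3,4,5,6,7}

Answer: 0 1 2 3 4 5 6 7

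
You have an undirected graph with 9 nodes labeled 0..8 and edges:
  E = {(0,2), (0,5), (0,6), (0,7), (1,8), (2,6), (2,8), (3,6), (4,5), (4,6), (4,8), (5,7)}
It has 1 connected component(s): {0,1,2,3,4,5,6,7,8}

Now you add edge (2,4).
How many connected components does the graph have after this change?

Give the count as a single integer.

Answer: 1

Derivation:
Initial component count: 1
Add (2,4): endpoints already in same component. Count unchanged: 1.
New component count: 1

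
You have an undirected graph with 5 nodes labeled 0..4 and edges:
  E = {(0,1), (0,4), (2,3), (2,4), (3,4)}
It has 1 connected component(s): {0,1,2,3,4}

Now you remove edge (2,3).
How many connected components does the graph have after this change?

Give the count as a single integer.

Answer: 1

Derivation:
Initial component count: 1
Remove (2,3): not a bridge. Count unchanged: 1.
  After removal, components: {0,1,2,3,4}
New component count: 1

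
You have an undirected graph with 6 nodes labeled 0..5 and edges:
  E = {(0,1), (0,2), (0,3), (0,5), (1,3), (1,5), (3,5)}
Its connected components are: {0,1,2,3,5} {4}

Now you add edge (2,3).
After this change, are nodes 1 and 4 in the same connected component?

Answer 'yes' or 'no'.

Initial components: {0,1,2,3,5} {4}
Adding edge (2,3): both already in same component {0,1,2,3,5}. No change.
New components: {0,1,2,3,5} {4}
Are 1 and 4 in the same component? no

Answer: no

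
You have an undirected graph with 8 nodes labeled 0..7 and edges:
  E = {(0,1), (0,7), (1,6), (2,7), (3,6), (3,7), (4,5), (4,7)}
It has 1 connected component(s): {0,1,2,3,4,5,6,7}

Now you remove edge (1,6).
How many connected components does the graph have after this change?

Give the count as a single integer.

Initial component count: 1
Remove (1,6): not a bridge. Count unchanged: 1.
  After removal, components: {0,1,2,3,4,5,6,7}
New component count: 1

Answer: 1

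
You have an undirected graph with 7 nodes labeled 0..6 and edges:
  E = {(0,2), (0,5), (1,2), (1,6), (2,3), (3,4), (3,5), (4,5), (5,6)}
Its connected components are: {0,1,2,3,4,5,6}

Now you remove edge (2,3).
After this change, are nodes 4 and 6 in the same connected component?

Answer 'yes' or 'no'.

Initial components: {0,1,2,3,4,5,6}
Removing edge (2,3): not a bridge — component count unchanged at 1.
New components: {0,1,2,3,4,5,6}
Are 4 and 6 in the same component? yes

Answer: yes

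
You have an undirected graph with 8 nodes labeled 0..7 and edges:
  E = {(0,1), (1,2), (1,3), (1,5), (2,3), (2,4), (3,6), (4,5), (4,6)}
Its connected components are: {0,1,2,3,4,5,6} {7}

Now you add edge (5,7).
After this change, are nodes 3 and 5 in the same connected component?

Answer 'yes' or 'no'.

Answer: yes

Derivation:
Initial components: {0,1,2,3,4,5,6} {7}
Adding edge (5,7): merges {0,1,2,3,4,5,6} and {7}.
New components: {0,1,2,3,4,5,6,7}
Are 3 and 5 in the same component? yes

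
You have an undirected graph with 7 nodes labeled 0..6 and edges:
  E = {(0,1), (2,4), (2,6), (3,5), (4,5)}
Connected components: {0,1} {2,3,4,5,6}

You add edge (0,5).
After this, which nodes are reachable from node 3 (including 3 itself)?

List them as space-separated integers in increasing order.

Before: nodes reachable from 3: {2,3,4,5,6}
Adding (0,5): merges 3's component with another. Reachability grows.
After: nodes reachable from 3: {0,1,2,3,4,5,6}

Answer: 0 1 2 3 4 5 6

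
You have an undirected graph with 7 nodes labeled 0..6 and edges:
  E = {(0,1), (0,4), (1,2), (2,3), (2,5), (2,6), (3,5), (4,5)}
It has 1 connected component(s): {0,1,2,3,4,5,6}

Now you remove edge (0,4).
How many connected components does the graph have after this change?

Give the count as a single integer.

Initial component count: 1
Remove (0,4): not a bridge. Count unchanged: 1.
  After removal, components: {0,1,2,3,4,5,6}
New component count: 1

Answer: 1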